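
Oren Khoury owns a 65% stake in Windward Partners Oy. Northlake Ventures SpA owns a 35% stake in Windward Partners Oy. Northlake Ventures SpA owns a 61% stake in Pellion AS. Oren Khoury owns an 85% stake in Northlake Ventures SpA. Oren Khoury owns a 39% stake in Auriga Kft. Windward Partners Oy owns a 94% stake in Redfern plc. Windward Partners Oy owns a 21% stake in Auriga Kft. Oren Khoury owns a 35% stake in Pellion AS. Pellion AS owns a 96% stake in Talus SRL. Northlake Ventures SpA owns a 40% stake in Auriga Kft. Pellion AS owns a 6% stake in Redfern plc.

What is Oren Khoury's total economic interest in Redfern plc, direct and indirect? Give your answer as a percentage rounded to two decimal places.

94.28%

Oren reaches Redfern along 4 paths.
Via Pellion: 35% × 6% = 2.1%.
Via Northlake → Pellion: 85% × 61% × 6% = 3.111%.
Via Windward: 65% × 94% = 61.1%.
Via Northlake → Windward: 85% × 35% × 94% = 27.965%.
Total: 2.1% + 3.111% + 61.1% + 27.965% = 94.276%.
Rounded: 94.28%.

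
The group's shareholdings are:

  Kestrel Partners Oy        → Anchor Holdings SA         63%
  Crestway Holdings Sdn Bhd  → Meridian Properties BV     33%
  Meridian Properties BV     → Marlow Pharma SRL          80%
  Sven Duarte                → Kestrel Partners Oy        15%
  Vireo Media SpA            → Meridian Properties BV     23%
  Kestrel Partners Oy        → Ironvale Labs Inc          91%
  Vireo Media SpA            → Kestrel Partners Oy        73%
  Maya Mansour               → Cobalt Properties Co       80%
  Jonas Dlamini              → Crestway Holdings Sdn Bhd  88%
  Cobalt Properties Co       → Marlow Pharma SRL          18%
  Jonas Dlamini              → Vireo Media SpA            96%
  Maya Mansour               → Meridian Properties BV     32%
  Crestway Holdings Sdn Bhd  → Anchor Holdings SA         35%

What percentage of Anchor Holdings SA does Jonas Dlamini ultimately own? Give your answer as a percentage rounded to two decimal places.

74.95%

Jonas reaches Anchor along 2 paths.
Via Vireo → Kestrel: 96% × 73% × 63% = 44.1504%.
Via Crestway: 88% × 35% = 30.8%.
Total: 44.1504% + 30.8% = 74.9504%.
Rounded: 74.95%.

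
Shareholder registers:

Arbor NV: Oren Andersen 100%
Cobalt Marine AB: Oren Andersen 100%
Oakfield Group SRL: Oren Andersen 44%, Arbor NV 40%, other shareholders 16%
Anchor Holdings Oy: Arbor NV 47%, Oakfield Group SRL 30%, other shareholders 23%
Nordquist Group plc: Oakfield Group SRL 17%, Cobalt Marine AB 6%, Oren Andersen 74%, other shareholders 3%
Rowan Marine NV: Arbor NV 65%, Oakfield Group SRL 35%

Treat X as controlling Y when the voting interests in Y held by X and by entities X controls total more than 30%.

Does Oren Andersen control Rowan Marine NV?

Oren holds 100% of Arbor, so Oren controls Arbor.
Oren and Arbor together hold 44% + 40% = 84% of Oakfield, so Oren controls Oakfield.
Arbor and Oakfield together hold 65% + 35% = 100% of Rowan, so Oren controls Rowan.

Yes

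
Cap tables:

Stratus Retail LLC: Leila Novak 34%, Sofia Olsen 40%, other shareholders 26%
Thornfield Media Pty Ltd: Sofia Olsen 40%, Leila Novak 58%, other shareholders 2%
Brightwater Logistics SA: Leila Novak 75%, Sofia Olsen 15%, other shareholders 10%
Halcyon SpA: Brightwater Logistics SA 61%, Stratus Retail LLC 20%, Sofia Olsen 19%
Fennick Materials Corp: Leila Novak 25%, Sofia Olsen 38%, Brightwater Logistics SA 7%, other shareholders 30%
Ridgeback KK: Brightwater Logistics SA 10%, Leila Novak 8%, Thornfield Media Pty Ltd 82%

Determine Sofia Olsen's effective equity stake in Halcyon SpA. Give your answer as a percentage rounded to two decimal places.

Sofia reaches Halcyon along 3 paths.
Via Brightwater: 15% × 61% = 9.15%.
Via Stratus: 40% × 20% = 8%.
Direct stake: 19% = 19%.
Total: 9.15% + 8% + 19% = 36.15%.

36.15%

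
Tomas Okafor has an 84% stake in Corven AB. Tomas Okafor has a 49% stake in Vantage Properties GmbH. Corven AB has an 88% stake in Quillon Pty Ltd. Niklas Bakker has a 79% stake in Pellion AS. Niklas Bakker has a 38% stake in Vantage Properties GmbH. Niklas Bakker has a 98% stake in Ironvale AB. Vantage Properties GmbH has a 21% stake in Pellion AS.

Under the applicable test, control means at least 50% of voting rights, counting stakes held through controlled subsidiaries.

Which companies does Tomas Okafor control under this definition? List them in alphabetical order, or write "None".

Tomas holds 84% of Corven, so Tomas controls Corven.
Corven holds 88% of Quillon, so Tomas controls Quillon.
No other company's threshold is met.

Corven AB, Quillon Pty Ltd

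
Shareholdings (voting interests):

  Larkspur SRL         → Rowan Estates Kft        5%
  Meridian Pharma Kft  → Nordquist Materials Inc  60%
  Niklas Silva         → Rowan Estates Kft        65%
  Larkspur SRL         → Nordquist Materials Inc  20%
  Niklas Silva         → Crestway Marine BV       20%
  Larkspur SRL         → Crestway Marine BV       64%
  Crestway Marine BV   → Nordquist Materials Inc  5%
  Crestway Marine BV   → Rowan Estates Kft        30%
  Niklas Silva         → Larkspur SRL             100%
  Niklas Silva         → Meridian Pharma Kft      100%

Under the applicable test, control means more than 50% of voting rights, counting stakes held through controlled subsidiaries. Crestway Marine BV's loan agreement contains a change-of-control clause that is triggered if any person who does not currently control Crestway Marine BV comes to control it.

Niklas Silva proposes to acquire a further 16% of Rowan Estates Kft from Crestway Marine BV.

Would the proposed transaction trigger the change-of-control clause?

No

The purchase adds only to Niklas's holdings (Crestway's stake shrinks), so Niklas is the only person who could newly come to control Crestway.
Niklas holds 100% of Larkspur, so Niklas controls Larkspur.
Larkspur and Niklas together hold 64% + 20% = 84% of Crestway, so Niklas controls Crestway.
So Niklas already controls Crestway before the transaction.
After the purchase, Niklas's direct stake in Rowan rises to 65% + 16% = 81%, and Crestway's stake falls to 14%.
Niklas controlled Crestway already, so this is not a new person acquiring control; every other person's position is unchanged or reduced.
No new person acquires control, so the clause is not triggered.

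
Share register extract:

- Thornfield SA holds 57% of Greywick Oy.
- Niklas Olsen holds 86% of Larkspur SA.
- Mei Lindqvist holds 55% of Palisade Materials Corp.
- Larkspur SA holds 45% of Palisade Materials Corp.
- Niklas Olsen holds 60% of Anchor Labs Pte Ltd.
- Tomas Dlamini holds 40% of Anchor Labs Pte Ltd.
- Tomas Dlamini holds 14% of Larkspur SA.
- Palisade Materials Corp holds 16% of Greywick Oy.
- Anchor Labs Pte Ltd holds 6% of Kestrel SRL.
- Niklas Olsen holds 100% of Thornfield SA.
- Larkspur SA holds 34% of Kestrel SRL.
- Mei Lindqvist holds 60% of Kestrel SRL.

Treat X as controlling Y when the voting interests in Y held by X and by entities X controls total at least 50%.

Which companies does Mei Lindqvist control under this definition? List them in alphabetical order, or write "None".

Kestrel SRL, Palisade Materials Corp

Mei holds 55% of Palisade, so Mei controls Palisade.
Mei holds 60% of Kestrel, so Mei controls Kestrel.
No other company's threshold is met.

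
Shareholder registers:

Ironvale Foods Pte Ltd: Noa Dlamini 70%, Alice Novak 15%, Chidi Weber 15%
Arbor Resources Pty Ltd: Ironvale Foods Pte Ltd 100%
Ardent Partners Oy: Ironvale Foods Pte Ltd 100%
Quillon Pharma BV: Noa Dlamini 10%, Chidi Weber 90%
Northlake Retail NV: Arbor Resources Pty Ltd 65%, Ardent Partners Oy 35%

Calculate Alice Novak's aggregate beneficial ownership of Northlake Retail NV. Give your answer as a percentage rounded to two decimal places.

15.00%

Alice reaches Northlake along 2 paths.
Via Ironvale → Arbor: 15% × 100% × 65% = 9.75%.
Via Ironvale → Ardent: 15% × 100% × 35% = 5.25%.
Total: 9.75% + 5.25% = 15%.
Rounded: 15.00%.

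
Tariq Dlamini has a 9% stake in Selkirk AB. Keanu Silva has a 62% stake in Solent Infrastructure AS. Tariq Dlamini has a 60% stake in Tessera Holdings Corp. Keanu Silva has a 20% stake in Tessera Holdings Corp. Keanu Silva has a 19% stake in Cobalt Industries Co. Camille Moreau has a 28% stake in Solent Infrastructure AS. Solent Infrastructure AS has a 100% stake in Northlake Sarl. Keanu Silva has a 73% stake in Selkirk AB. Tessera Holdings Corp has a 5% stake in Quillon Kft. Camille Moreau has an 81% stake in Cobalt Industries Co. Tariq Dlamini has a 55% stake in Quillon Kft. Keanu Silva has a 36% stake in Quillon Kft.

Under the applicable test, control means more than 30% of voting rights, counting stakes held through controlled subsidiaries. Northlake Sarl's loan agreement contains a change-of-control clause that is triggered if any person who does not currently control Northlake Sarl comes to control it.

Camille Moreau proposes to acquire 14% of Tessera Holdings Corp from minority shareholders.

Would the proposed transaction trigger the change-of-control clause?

The purchase changes only Camille's holdings, so Camille is the only person who could newly come to control Northlake.
Camille holds 81% of Cobalt, so Camille controls Cobalt.
Neither Camille nor any entity Camille controls holds any voting interest in Northlake.
So before the transaction, Camille does not control Northlake.
After the purchase, Camille holds 14% of Tessera directly.
Camille's side now holds 14% of Tessera, not > 30%, so Camille still does not control Tessera.
After the transaction, neither Camille nor any entity Camille controls holds a voting interest in Northlake, so Camille still does not control it.
No new person acquires control, so the clause is not triggered.

No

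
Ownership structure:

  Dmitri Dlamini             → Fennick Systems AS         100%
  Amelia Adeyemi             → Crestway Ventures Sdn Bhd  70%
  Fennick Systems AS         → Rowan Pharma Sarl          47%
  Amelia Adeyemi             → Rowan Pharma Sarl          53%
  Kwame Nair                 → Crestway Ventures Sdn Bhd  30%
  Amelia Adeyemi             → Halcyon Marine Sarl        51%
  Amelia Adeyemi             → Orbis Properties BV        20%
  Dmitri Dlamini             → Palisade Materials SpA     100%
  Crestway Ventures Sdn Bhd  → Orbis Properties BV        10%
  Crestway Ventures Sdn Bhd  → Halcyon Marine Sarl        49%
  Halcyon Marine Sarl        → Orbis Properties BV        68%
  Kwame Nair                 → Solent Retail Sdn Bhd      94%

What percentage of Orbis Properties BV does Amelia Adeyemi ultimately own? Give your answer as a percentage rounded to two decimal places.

Amelia reaches Orbis along 4 paths.
Via Crestway → Halcyon: 70% × 49% × 68% = 23.324%.
Via Halcyon: 51% × 68% = 34.68%.
Via Crestway: 70% × 10% = 7%.
Direct stake: 20% = 20%.
Total: 23.324% + 34.68% + 7% + 20% = 85.004%.
Rounded: 85.00%.

85.00%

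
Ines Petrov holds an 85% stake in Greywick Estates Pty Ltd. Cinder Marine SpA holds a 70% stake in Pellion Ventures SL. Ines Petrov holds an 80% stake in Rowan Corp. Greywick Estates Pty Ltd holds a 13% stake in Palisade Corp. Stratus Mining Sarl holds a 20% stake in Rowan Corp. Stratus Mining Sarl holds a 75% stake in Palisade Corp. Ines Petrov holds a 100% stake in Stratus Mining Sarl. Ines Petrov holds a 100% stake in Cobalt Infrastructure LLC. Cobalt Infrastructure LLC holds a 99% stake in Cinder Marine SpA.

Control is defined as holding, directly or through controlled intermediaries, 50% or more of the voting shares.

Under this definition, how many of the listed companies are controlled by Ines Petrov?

7

Ines holds 100% of Stratus, so Ines controls Stratus.
Ines and Stratus together hold 80% + 20% = 100% of Rowan, so Ines controls Rowan.
Ines holds 100% of Cobalt, so Ines controls Cobalt.
Ines holds 85% of Greywick, so Ines controls Greywick.
Stratus and Greywick together hold 75% + 13% = 88% of Palisade, so Ines controls Palisade.
Cobalt holds 99% of Cinder, so Ines controls Cinder.
Cinder holds 70% of Pellion, so Ines controls Pellion.
Ines controls 7 companies.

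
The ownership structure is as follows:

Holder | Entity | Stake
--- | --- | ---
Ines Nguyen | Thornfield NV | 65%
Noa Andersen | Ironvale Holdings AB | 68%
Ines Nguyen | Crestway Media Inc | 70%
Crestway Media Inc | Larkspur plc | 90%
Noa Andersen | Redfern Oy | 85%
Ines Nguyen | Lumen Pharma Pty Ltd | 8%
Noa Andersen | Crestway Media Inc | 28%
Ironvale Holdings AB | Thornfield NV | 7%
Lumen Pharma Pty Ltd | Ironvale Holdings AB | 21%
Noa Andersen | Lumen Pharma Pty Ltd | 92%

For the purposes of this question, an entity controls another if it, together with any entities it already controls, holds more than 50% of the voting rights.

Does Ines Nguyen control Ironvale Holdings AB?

No

Ines holds 70% of Crestway, so Ines controls Crestway.
Crestway holds 90% of Larkspur, so Ines controls Larkspur.
Ines holds 65% of Thornfield, so Ines controls Thornfield.
Neither Ines nor any entity Ines controls holds any voting interest in Ironvale.
So Ines does not control Ironvale.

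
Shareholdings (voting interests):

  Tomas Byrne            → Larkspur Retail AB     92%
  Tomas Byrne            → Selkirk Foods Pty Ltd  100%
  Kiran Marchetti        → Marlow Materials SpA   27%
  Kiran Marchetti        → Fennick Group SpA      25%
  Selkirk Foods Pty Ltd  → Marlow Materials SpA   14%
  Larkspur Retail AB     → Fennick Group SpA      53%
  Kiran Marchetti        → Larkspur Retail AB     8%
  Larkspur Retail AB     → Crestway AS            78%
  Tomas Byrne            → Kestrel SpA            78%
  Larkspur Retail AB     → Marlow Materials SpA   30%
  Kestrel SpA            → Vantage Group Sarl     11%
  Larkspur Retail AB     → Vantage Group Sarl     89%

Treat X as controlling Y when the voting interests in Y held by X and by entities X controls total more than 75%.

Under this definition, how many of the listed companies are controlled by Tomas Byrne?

5

Tomas holds 92% of Larkspur, so Tomas controls Larkspur.
Tomas holds 100% of Selkirk, so Tomas controls Selkirk.
Tomas holds 78% of Kestrel, so Tomas controls Kestrel.
Larkspur and Kestrel together hold 89% + 11% = 100% of Vantage, so Tomas controls Vantage.
Larkspur holds 78% of Crestway, so Tomas controls Crestway.
No other company's threshold is met.
Tomas controls 5 companies.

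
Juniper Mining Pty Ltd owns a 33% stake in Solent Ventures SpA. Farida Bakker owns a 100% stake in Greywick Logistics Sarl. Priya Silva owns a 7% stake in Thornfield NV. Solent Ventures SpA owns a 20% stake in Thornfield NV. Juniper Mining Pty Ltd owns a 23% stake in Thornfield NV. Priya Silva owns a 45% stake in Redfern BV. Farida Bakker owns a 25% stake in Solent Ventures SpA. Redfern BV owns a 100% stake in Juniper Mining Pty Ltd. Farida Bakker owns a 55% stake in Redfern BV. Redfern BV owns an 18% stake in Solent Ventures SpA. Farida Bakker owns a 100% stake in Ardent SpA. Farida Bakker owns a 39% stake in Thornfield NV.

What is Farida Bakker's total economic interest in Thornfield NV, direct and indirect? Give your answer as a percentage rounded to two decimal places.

Farida reaches Thornfield along 5 paths.
Via Redfern → Juniper → Solent: 55% × 100% × 33% × 20% = 3.63%.
Via Redfern → Solent: 55% × 18% × 20% = 1.98%.
Via Solent: 25% × 20% = 5%.
Via Redfern → Juniper: 55% × 100% × 23% = 12.65%.
Direct stake: 39% = 39%.
Total: 3.63% + 1.98% + 5% + 12.65% + 39% = 62.26%.

62.26%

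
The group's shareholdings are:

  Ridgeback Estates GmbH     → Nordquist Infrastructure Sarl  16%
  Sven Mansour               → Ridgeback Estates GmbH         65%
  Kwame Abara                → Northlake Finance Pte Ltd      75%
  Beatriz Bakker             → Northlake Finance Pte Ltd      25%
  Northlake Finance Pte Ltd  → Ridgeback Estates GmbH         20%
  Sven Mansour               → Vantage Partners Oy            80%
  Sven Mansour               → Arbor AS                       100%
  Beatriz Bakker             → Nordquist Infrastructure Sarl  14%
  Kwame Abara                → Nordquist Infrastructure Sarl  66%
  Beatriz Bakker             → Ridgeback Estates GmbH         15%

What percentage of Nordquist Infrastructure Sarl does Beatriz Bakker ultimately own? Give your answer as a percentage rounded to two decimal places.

17.20%

Beatriz reaches Nordquist along 3 paths.
Via Ridgeback: 15% × 16% = 2.4%.
Via Northlake → Ridgeback: 25% × 20% × 16% = 0.8%.
Direct stake: 14% = 14%.
Total: 2.4% + 0.8% + 14% = 17.2%.
Rounded: 17.20%.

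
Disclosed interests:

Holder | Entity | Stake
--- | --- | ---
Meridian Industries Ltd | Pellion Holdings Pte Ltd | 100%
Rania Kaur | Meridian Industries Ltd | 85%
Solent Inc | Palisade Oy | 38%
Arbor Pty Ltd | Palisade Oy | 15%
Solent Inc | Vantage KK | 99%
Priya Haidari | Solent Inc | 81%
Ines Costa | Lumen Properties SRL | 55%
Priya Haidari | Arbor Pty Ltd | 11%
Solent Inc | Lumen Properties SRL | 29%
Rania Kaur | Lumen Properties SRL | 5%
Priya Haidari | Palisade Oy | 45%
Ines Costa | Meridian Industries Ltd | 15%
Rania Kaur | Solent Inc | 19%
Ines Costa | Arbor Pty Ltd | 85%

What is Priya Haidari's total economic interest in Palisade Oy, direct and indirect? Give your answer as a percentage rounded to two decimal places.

Priya reaches Palisade along 3 paths.
Direct stake: 45% = 45%.
Via Arbor: 11% × 15% = 1.65%.
Via Solent: 81% × 38% = 30.78%.
Total: 45% + 1.65% + 30.78% = 77.43%.

77.43%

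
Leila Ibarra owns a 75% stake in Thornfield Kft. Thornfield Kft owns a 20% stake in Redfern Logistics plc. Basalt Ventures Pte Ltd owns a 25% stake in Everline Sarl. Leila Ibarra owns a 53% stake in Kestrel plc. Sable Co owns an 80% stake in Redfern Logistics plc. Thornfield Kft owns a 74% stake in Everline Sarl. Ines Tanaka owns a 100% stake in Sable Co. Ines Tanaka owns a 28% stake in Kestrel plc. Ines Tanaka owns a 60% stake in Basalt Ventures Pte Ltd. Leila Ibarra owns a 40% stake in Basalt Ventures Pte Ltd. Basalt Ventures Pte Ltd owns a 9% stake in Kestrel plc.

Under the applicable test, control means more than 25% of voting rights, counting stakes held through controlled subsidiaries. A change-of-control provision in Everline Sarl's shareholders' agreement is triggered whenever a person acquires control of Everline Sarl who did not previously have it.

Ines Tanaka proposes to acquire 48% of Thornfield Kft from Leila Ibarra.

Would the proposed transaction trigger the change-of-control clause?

The purchase adds only to Ines's holdings (Leila's stake shrinks), so Ines is the only person who could newly come to control Everline.
Ines holds 60% of Basalt, so Ines controls Basalt.
Ines holds 100% of Sable, so Ines controls Sable.
Sable holds 80% of Redfern, so Ines controls Redfern.
Ines and Basalt together hold 28% + 9% = 37% of Kestrel, so Ines controls Kestrel.
In Everline, Ines's side holds only 25%, not > 25%.
So before the transaction, Ines does not control Everline.
After the purchase, Ines holds 48% of Thornfield directly, and Leila's stake falls to 27%.
Ines holds 48% of Thornfield, so Ines controls Thornfield.
Basalt and Thornfield together hold 25% + 74% = 99% of Everline, so Ines controls Everline.
Ines did not control Everline before and does after, so the clause is triggered.

Yes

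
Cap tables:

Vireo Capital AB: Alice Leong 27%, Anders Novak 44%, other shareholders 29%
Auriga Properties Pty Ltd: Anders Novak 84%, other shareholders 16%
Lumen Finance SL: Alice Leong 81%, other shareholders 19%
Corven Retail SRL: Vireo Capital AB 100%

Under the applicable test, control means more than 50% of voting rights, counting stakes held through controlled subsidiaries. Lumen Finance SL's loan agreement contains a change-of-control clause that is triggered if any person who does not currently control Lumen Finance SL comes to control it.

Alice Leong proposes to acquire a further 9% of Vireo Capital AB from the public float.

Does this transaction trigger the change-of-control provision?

The purchase changes only Alice's holdings, so Alice is the only person who could newly come to control Lumen.
Alice holds 81% of Lumen, so Alice controls Lumen.
So Alice already controls Lumen before the transaction.
After the purchase, Alice's direct stake in Vireo rises to 27% + 9% = 36%.
Alice controlled Lumen already, so this is not a new person acquiring control; every other person's position is unchanged or reduced.
No new person acquires control, so the clause is not triggered.

No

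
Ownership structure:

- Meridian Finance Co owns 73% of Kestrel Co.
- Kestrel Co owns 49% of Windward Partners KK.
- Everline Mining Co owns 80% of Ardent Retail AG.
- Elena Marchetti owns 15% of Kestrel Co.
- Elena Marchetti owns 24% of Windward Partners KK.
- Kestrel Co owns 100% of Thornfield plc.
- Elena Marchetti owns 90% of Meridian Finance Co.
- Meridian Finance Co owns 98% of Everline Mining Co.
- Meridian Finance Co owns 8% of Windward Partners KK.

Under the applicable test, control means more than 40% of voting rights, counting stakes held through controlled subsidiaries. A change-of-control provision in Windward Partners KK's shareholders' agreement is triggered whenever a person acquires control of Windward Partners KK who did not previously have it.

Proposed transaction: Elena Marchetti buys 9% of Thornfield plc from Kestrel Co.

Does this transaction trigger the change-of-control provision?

No

The purchase adds only to Elena's holdings (Kestrel's stake shrinks), so Elena is the only person who could newly come to control Windward.
Elena holds 90% of Meridian, so Elena controls Meridian.
Meridian and Elena together hold 73% + 15% = 88% of Kestrel, so Elena controls Kestrel.
Kestrel and Meridian and Elena together hold 49% + 8% + 24% = 81% of Windward, so Elena controls Windward.
So Elena already controls Windward before the transaction.
After the purchase, Elena holds 9% of Thornfield directly, and Kestrel's stake falls to 91%.
Elena controlled Windward already, so this is not a new person acquiring control; every other person's position is unchanged or reduced.
No new person acquires control, so the clause is not triggered.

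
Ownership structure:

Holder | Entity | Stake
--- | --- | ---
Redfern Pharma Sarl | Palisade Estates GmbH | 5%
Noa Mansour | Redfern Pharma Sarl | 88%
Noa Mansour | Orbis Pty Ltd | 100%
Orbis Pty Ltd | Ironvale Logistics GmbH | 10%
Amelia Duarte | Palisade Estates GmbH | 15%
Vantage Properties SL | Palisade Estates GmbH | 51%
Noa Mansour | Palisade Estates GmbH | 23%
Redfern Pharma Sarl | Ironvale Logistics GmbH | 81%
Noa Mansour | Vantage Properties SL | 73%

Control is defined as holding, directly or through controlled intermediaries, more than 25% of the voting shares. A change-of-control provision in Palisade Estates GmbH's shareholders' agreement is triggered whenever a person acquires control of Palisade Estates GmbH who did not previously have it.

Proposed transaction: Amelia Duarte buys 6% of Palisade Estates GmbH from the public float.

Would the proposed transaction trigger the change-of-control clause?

No

The purchase changes only Amelia's holdings, so Amelia is the only person who could newly come to control Palisade.
Amelia's largest direct stake is 15% in Palisade, which does not meet the threshold, so Amelia controls no company.
In Palisade, Amelia's side holds only 15%, not > 25%.
So before the transaction, Amelia does not control Palisade.
After the purchase, Amelia's direct stake in Palisade rises to 15% + 6% = 21%.
After the transaction, Amelia's side holds 21% of Palisade, not > 25%, so Amelia still does not control Palisade.
No new person acquires control, so the clause is not triggered.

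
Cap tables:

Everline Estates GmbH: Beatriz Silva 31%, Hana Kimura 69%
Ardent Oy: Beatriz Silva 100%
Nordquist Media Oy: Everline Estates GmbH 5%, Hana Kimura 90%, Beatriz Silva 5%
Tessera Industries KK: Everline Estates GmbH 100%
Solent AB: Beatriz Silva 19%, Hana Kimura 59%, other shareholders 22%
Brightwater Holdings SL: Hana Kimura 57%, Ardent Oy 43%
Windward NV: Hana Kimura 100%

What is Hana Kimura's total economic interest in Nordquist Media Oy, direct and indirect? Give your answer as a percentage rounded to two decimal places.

93.45%

Hana reaches Nordquist along 2 paths.
Via Everline: 69% × 5% = 3.45%.
Direct stake: 90% = 90%.
Total: 3.45% + 90% = 93.45%.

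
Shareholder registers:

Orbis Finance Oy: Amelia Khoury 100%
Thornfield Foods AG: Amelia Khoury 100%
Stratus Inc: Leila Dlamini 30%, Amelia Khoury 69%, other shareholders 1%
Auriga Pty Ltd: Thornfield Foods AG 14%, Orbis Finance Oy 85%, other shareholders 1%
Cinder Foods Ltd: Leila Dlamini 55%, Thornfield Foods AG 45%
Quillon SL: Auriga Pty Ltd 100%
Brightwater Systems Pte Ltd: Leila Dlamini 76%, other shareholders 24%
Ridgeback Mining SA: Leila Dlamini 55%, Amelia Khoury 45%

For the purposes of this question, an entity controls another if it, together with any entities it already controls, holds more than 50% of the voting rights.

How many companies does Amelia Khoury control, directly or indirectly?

5

Amelia holds 100% of Orbis, so Amelia controls Orbis.
Amelia holds 100% of Thornfield, so Amelia controls Thornfield.
Amelia holds 69% of Stratus, so Amelia controls Stratus.
Thornfield and Orbis together hold 14% + 85% = 99% of Auriga, so Amelia controls Auriga.
Auriga holds 100% of Quillon, so Amelia controls Quillon.
No other company's threshold is met.
Amelia controls 5 companies.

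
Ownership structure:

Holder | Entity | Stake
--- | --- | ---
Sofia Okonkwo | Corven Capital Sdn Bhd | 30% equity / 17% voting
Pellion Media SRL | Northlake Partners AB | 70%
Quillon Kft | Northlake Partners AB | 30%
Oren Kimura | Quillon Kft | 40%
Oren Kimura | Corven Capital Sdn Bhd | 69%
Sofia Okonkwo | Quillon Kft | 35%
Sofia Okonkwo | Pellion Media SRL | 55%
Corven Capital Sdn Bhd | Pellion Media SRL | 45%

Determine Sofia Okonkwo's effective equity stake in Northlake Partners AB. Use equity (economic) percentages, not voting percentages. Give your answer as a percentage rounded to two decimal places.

Sofia reaches Northlake along 3 paths.
Via Quillon: 35% × 30% = 10.5%.
Via Corven → Pellion: 30% × 45% × 70% = 9.45%.
Via Pellion: 55% × 70% = 38.5%.
Total: 10.5% + 9.45% + 38.5% = 58.45%.

58.45%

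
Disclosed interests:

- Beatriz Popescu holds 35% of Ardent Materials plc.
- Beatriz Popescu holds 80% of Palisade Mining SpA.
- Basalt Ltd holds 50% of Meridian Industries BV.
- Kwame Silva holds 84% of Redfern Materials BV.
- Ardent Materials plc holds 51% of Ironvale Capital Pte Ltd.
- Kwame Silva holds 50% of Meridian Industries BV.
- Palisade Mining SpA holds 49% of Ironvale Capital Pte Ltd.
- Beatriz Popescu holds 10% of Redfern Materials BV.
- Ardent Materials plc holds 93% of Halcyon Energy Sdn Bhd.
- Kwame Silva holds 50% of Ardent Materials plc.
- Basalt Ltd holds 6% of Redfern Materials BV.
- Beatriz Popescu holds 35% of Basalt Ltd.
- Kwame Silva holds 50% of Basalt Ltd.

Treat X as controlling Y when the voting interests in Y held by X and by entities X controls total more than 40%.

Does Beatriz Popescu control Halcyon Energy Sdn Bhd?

No

Beatriz holds 80% of Palisade, so Beatriz controls Palisade.
Palisade holds 49% of Ironvale, so Beatriz controls Ironvale.
Neither Beatriz nor any entity Beatriz controls holds any voting interest in Halcyon.
So Beatriz does not control Halcyon.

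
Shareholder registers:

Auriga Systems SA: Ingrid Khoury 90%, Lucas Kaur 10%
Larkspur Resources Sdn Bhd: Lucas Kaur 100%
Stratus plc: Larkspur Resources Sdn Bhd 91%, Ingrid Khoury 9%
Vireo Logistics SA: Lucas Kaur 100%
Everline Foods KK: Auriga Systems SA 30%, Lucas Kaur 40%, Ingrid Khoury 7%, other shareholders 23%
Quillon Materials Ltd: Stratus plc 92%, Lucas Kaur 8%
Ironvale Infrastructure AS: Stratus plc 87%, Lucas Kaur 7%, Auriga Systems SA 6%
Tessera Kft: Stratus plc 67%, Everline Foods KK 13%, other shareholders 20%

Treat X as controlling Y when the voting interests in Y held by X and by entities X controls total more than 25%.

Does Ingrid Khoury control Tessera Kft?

No

Ingrid holds 90% of Auriga, so Ingrid controls Auriga.
Auriga and Ingrid together hold 30% + 7% = 37% of Everline, so Ingrid controls Everline.
In Tessera, Ingrid's side holds only 13%, not > 25%.
So Ingrid does not control Tessera.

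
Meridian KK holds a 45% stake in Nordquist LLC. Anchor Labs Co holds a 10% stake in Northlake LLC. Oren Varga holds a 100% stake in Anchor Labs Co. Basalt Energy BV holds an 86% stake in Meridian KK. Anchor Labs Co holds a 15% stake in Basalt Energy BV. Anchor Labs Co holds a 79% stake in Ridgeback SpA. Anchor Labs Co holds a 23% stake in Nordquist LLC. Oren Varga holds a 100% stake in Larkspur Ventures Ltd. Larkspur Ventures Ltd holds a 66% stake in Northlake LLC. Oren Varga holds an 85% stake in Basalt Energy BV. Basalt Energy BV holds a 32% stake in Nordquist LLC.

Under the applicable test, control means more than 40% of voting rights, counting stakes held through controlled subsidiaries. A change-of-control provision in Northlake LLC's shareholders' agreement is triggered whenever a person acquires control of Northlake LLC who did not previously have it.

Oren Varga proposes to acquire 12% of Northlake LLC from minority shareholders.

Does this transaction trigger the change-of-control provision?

The purchase changes only Oren's holdings, so Oren is the only person who could newly come to control Northlake.
Oren holds 100% of Anchor, so Oren controls Anchor.
Oren holds 100% of Larkspur, so Oren controls Larkspur.
Anchor and Larkspur together hold 10% + 66% = 76% of Northlake, so Oren controls Northlake.
So Oren already controls Northlake before the transaction.
After the purchase, Oren holds 12% of Northlake directly.
Oren controlled Northlake already, so this is not a new person acquiring control; every other person's position is unchanged or reduced.
No new person acquires control, so the clause is not triggered.

No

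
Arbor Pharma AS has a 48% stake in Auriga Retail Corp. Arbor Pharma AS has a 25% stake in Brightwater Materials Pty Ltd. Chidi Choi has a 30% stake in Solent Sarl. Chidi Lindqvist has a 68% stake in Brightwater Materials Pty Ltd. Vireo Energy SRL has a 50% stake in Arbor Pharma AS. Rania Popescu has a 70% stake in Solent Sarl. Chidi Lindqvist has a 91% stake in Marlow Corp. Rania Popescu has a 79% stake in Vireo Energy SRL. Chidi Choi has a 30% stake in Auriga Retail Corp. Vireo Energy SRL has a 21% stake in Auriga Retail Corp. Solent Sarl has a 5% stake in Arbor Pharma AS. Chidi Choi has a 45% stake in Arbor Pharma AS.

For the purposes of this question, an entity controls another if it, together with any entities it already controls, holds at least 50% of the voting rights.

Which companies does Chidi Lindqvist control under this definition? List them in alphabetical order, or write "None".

Chidi Lindqvist holds 68% of Brightwater, so Chidi Lindqvist controls Brightwater.
Chidi Lindqvist holds 91% of Marlow, so Chidi Lindqvist controls Marlow.
No other company's threshold is met.

Brightwater Materials Pty Ltd, Marlow Corp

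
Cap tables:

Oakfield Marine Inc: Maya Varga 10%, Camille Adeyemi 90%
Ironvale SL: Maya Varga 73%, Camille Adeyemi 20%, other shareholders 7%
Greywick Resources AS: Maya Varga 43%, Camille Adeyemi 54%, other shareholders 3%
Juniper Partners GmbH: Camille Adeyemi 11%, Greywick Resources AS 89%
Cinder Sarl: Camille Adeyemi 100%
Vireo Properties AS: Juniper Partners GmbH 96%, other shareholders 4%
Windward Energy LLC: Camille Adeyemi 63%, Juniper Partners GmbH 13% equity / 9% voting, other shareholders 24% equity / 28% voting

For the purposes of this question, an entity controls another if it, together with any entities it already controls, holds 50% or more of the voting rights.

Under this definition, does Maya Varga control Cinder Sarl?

Maya holds 73% of Ironvale, so Maya controls Ironvale.
Neither Maya nor any entity Maya controls holds any voting interest in Cinder.
So Maya does not control Cinder.

No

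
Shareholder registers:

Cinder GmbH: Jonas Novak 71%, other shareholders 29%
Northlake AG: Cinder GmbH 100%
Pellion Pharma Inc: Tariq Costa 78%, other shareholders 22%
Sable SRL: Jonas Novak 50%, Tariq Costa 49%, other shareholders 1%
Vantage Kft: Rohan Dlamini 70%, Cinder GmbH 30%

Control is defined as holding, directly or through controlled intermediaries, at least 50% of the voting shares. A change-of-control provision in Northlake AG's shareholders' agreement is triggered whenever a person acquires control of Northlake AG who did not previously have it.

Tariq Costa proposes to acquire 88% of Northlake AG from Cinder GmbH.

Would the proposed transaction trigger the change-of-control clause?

Yes

The purchase adds only to Tariq's holdings (Cinder's stake shrinks), so Tariq is the only person who could newly come to control Northlake.
Tariq holds 78% of Pellion, so Tariq controls Pellion.
Neither Tariq nor any entity Tariq controls holds any voting interest in Northlake.
So before the transaction, Tariq does not control Northlake.
After the purchase, Tariq holds 88% of Northlake directly, and Cinder's stake falls to 12%.
Tariq holds 88% of Northlake, so Tariq controls Northlake.
Tariq did not control Northlake before and does after, so the clause is triggered.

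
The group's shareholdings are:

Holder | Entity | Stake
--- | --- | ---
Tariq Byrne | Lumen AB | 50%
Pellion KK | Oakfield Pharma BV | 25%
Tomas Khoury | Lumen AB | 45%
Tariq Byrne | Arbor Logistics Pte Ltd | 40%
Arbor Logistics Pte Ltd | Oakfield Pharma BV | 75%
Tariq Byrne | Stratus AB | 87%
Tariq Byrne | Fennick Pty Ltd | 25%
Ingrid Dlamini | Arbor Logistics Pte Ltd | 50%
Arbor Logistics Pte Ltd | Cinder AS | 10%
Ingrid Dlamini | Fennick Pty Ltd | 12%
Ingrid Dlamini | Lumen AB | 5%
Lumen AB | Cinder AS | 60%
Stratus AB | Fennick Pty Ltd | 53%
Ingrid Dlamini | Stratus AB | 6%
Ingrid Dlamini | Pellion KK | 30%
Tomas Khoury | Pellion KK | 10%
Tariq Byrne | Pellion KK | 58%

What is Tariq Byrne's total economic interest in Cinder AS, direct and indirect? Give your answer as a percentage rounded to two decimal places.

Tariq reaches Cinder along 2 paths.
Via Lumen: 50% × 60% = 30%.
Via Arbor: 40% × 10% = 4%.
Total: 30% + 4% = 34%.
Rounded: 34.00%.

34.00%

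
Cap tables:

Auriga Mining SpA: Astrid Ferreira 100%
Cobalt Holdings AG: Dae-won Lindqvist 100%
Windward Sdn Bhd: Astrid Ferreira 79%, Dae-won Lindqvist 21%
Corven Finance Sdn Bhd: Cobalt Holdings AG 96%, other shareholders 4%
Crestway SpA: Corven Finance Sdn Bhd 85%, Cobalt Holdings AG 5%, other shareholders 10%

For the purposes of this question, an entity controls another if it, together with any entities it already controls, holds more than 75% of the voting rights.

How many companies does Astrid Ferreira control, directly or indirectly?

Astrid holds 100% of Auriga, so Astrid controls Auriga.
Astrid holds 79% of Windward, so Astrid controls Windward.
No other company's threshold is met.
Astrid controls 2 companies.

2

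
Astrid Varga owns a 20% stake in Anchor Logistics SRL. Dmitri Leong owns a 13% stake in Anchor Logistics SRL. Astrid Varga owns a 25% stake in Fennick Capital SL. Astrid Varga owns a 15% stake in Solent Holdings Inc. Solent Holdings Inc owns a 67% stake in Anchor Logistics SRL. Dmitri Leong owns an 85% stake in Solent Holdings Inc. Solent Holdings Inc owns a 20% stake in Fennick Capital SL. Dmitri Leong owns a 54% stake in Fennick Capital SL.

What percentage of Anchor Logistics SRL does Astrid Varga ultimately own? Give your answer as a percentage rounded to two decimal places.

30.05%

Astrid reaches Anchor along 2 paths.
Direct stake: 20% = 20%.
Via Solent: 15% × 67% = 10.05%.
Total: 20% + 10.05% = 30.05%.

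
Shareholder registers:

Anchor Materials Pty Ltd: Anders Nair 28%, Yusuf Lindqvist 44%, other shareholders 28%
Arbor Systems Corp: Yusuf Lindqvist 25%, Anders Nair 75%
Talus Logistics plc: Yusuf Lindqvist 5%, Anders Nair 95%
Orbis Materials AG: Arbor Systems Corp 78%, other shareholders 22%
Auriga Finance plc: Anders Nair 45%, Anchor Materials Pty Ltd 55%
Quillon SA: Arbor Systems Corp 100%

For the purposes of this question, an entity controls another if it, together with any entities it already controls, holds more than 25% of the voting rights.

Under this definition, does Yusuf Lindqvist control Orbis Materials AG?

Yusuf holds 44% of Anchor, so Yusuf controls Anchor.
Anchor holds 55% of Auriga, so Yusuf controls Auriga.
Neither Yusuf nor any entity Yusuf controls holds any voting interest in Orbis.
So Yusuf does not control Orbis.

No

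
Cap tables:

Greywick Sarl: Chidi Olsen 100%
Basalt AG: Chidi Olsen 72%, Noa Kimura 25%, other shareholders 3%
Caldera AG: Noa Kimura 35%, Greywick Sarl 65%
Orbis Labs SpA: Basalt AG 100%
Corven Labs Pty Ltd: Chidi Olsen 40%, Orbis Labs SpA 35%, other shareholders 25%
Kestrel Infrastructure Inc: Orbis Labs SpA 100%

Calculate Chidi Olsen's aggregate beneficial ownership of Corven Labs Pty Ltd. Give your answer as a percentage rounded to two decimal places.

Chidi reaches Corven along 2 paths.
Direct stake: 40% = 40%.
Via Basalt → Orbis: 72% × 100% × 35% = 25.2%.
Total: 40% + 25.2% = 65.2%.
Rounded: 65.20%.

65.20%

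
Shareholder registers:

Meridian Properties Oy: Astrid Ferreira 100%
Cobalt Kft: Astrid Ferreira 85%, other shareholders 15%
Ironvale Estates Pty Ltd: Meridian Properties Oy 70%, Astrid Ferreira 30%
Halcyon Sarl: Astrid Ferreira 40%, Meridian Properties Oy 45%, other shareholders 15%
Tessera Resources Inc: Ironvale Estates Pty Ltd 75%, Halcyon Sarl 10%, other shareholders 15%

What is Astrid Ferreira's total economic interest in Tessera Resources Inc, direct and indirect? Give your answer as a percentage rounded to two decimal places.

83.50%

Astrid reaches Tessera along 4 paths.
Via Meridian → Ironvale: 100% × 70% × 75% = 52.5%.
Via Ironvale: 30% × 75% = 22.5%.
Via Halcyon: 40% × 10% = 4%.
Via Meridian → Halcyon: 100% × 45% × 10% = 4.5%.
Total: 52.5% + 22.5% + 4% + 4.5% = 83.5%.
Rounded: 83.50%.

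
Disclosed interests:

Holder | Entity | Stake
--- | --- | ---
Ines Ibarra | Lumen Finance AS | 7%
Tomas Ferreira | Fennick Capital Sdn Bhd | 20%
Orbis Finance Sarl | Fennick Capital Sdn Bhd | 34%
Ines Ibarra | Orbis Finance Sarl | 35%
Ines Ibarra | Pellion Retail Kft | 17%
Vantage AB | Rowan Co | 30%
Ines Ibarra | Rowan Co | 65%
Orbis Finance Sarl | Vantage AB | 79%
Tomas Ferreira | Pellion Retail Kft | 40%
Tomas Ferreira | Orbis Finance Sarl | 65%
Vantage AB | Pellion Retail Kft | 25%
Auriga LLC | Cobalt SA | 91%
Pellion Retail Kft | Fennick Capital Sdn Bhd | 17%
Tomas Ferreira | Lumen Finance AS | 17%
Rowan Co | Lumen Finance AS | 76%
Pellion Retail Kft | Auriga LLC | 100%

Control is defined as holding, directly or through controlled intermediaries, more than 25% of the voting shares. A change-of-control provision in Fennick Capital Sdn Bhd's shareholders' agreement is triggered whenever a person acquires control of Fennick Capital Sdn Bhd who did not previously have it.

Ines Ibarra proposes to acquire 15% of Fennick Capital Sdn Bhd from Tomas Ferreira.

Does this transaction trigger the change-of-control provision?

The purchase adds only to Ines's holdings (Tomas's stake shrinks), so Ines is the only person who could newly come to control Fennick.
Ines holds 35% of Orbis, so Ines controls Orbis.
Orbis holds 79% of Vantage, so Ines controls Vantage.
Vantage and Ines together hold 25% + 17% = 42% of Pellion, so Ines controls Pellion.
Pellion and Orbis together hold 17% + 34% = 51% of Fennick, so Ines controls Fennick.
So Ines already controls Fennick before the transaction.
After the purchase, Ines holds 15% of Fennick directly, and Tomas's stake falls to 5%.
Ines controlled Fennick already, so this is not a new person acquiring control; every other person's position is unchanged or reduced.
No new person acquires control, so the clause is not triggered.

No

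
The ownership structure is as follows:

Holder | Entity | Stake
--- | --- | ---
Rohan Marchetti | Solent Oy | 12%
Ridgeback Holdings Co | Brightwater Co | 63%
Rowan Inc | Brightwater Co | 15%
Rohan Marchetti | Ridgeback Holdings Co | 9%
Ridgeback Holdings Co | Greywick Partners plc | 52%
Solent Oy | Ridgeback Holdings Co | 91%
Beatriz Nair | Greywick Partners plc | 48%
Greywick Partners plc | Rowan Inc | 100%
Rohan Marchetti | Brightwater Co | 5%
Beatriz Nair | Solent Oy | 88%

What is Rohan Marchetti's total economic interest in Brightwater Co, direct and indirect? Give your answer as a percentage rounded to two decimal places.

Rohan reaches Brightwater along 5 paths.
Via Solent → Ridgeback → Greywick → Rowan: 12% × 91% × 52% × 100% × 15% = 0.85176%.
Via Ridgeback → Greywick → Rowan: 9% × 52% × 100% × 15% = 0.702%.
Direct stake: 5% = 5%.
Via Solent → Ridgeback: 12% × 91% × 63% = 6.8796%.
Via Ridgeback: 9% × 63% = 5.67%.
Total: 0.85176% + 0.702% + 5% + 6.8796% + 5.67% = 19.10336%.
Rounded: 19.10%.

19.10%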